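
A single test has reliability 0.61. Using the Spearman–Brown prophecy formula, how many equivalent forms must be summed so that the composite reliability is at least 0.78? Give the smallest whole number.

k ≥ ρ*(1−ρ₁)/(ρ₁(1−ρ*)) = 0.78·0.39 / (0.61·0.22) = 2.267.
Smallest integer k = 3.

3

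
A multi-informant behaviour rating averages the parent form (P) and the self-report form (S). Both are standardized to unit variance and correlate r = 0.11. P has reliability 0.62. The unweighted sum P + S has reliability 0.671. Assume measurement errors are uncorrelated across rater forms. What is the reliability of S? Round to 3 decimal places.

Var(P+S) = 2 + 2·0.11 = 2.220.
True-score variance = ρ_P + ρ_S + 2·0.11, so 0.671 = (0.62 + ρ_S + 0.22) / 2.220.
ρ_S = 0.671·2.220 − 0.62 − 0.22 = 0.650.

0.650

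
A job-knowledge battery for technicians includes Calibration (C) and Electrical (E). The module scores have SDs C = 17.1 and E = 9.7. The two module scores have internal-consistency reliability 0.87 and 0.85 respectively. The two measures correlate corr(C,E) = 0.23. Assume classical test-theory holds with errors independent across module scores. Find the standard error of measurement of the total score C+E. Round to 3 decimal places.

Var(total) = 386.5 + 76.3002 = 462.8.
True-score variance = 334.373 + 76.3002 = 410.673, so reliability = 0.8874.
Error variance = 462.8 − 410.673 = 52.1268; SEM = √52.1268 = 7.220.

7.220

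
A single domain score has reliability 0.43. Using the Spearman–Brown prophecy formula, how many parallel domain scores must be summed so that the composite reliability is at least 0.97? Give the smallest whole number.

43

k ≥ ρ*(1−ρ₁)/(ρ₁(1−ρ*)) = 0.97·0.57 / (0.43·0.03) = 42.860.
Smallest integer k = 43.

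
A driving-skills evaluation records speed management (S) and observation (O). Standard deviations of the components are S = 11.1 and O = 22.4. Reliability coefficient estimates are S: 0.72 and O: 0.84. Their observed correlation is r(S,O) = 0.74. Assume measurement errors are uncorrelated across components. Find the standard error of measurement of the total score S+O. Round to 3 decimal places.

10.714

Var(total) = 624.97 + 367.987 = 992.957.
True-score variance = 510.19 + 367.987 = 878.177, so reliability = 0.8844.
Error variance = 992.957 − 878.177 = 114.78; SEM = √114.78 = 10.714.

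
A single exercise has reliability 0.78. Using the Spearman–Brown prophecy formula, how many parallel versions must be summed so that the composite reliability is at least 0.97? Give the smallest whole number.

k ≥ ρ*(1−ρ₁)/(ρ₁(1−ρ*)) = 0.97·0.22 / (0.78·0.03) = 9.120.
Smallest integer k = 10.

10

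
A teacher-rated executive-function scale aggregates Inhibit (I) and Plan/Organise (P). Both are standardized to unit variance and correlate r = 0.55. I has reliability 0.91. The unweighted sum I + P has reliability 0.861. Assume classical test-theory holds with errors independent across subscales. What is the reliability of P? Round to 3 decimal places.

0.659

Var(I+P) = 2 + 2·0.55 = 3.100.
True-score variance = ρ_I + ρ_P + 2·0.55, so 0.861 = (0.91 + ρ_P + 1.10) / 3.100.
ρ_P = 0.861·3.100 − 0.91 − 1.10 = 0.659.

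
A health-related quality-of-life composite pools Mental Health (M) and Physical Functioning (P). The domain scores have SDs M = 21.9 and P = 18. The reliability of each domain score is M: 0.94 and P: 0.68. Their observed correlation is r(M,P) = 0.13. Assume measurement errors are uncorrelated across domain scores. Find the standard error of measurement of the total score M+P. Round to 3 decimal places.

11.509

Var(total) = 803.61 + 102.492 = 906.102.
True-score variance = 671.153 + 102.492 = 773.645, so reliability = 0.8538.
Error variance = 906.102 − 773.645 = 132.457; SEM = √132.457 = 11.509.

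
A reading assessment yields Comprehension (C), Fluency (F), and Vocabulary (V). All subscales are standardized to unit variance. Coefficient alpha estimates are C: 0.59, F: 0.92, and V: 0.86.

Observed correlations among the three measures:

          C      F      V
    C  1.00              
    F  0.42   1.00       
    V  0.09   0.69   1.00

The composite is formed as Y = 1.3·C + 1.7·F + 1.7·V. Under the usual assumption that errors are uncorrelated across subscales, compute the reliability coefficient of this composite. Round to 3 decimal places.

0.903

Var(Y) = 1.3² + 1.7² + 1.7² + 2·[2.21·0.42 + 2.21·0.09 + 2.89·0.69] = 7.47 + 6.2424 = 13.7124.
Because errors are independent across components, Cov(Tᵢ,Tⱼ) = Cov(Xᵢ,Xⱼ); the off-diagonal part of the true-score variance is the same as above.
True-score variance = [1.3²·0.59 + 1.7²·0.92 + 1.7²·0.86] + 6.2424 = 6.1413 + 6.2424 = 12.3837.
Reliability = 12.3837 / 13.7124 = 0.903.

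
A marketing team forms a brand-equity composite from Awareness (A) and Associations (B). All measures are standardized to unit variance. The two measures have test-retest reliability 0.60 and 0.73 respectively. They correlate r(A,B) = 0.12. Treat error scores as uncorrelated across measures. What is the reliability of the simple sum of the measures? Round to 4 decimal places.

0.7009

Var(A+B) = 2 + 2·[0.12] = 2 + 0.24 = 2.24.
With uncorrelated errors the cross-covariances are all true-score covariance, so they carry over unchanged; only the diagonal terms shrink to ρᵢσᵢ².
True-score variance = [0.60 + 0.73] + 0.24 = 1.33 + 0.24 = 1.57.
Reliability = 1.57 / 2.24 = 0.7009.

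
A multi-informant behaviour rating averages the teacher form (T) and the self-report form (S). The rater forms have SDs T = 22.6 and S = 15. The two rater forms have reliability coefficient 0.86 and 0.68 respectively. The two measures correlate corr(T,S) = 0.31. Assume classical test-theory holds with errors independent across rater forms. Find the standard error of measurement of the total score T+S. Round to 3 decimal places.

Var(total) = 735.76 + 210.18 = 945.94.
True-score variance = 592.254 + 210.18 = 802.434, so reliability = 0.8483.
Error variance = 945.94 − 802.434 = 143.506; SEM = √143.506 = 11.979.

11.979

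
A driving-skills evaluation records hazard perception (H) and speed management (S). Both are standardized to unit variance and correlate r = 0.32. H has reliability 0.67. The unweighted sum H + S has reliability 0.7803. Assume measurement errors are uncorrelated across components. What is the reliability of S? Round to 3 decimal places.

Var(H+S) = 2 + 2·0.32 = 2.640.
True-score variance = ρ_H + ρ_S + 2·0.32, so 0.7803 = (0.67 + ρ_S + 0.64) / 2.640.
ρ_S = 0.7803·2.640 − 0.67 − 0.64 = 0.750.

0.750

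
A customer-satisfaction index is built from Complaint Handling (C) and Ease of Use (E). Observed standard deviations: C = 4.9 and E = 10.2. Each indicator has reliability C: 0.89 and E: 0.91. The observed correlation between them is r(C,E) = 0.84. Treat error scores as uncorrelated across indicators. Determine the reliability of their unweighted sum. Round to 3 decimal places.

Var(C+E) = 4.9² + 10.2² + 2·[4.9·10.2·0.84] = 128.05 + 83.9664 = 212.016.
Because errors are independent across components, Cov(Tᵢ,Tⱼ) = Cov(Xᵢ,Xⱼ); the off-diagonal part of the true-score variance is the same as above.
True-score variance = [4.9²·0.89 + 10.2²·0.91] + 83.9664 = 116.045 + 83.9664 = 200.012.
Reliability = 200.012 / 212.016 = 0.943.

0.943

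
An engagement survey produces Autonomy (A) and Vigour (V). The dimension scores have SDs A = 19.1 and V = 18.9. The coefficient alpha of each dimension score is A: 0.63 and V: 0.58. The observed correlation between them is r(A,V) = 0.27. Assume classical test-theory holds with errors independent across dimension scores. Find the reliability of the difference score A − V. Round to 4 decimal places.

Var(A−V) = 19.1² + 18.9² − 2·19.1·18.9·0.27 = 722.02 − 194.935 = 527.085.
Because errors are independent across components, Cov(Tᵢ,Tⱼ) = Cov(Xᵢ,Xⱼ); the off-diagonal part of the true-score variance is the same as above.
True-score variance = [19.1²·0.63 + 18.9²·0.58] − 194.935 = 437.012 − 194.935 = 242.078.
Reliability = 242.078 / 527.085 = 0.4593.

0.4593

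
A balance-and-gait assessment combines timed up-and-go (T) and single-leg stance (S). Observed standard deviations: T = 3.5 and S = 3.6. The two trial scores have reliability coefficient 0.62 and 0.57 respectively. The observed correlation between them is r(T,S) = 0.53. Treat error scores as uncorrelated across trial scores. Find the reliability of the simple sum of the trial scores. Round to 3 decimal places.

Var(T+S) = 3.5² + 3.6² + 2·[3.5·3.6·0.53] = 25.21 + 13.356 = 38.566.
With uncorrelated errors the cross-covariances are all true-score covariance, so they carry over unchanged; only the diagonal terms shrink to ρᵢσᵢ².
True-score variance = [3.5²·0.62 + 3.6²·0.57] + 13.356 = 14.9822 + 13.356 = 28.3382.
Reliability = 28.3382 / 38.566 = 0.735.

0.735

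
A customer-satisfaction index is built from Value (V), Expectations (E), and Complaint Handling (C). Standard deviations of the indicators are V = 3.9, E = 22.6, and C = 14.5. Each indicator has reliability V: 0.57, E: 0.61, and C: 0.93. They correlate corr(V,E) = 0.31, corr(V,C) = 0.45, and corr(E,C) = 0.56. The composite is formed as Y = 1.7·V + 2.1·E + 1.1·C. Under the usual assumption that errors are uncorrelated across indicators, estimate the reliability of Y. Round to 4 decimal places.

Var(Y) = 1.7²·3.9² + 2.1²·22.6² + 1.1²·14.5² + 2·[3.57·3.9·22.6·0.31 + 1.87·3.9·14.5·0.45 + 2.31·22.6·14.5·0.56] = 2550.81 + 1138.09 = 3688.9.
Because errors are independent across components, Cov(Tᵢ,Tⱼ) = Cov(Xᵢ,Xⱼ); the off-diagonal part of the true-score variance is the same as above.
True-score variance = [1.7²·3.9²·0.57 + 2.1²·22.6²·0.61 + 1.1²·14.5²·0.93] + 1138.09 = 1635.65 + 1138.09 = 2773.73.
Reliability = 2773.73 / 3688.9 = 0.7519.

0.7519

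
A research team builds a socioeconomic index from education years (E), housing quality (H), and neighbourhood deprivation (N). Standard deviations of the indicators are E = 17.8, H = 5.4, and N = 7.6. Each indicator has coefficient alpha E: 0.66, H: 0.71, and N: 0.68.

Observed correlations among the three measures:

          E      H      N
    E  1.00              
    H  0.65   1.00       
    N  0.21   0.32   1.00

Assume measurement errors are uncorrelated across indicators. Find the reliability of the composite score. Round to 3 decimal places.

0.780

Var(E+H+N) = 17.8² + 5.4² + 7.6² + 2·[17.8·5.4·0.65 + 17.8·7.6·0.21 + 5.4·7.6·0.32] = 403.76 + 208.039 = 611.799.
With uncorrelated errors the cross-covariances are all true-score covariance, so they carry over unchanged; only the diagonal terms shrink to ρᵢσᵢ².
True-score variance = [17.8²·0.66 + 5.4²·0.71 + 7.6²·0.68] + 208.039 = 269.095 + 208.039 = 477.134.
Reliability = 477.134 / 611.799 = 0.780.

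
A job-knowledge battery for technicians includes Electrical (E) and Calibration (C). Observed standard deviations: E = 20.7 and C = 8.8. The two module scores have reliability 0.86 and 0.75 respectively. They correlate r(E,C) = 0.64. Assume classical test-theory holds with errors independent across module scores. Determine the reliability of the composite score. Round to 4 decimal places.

0.8926

Var(E+C) = 20.7² + 8.8² + 2·[20.7·8.8·0.64] = 505.93 + 233.165 = 739.095.
Under uncorrelated errors the observed covariances equal the true-score covariances, so only the own-variance terms attenuate.
True-score variance = [20.7²·0.86 + 8.8²·0.75] + 233.165 = 426.581 + 233.165 = 659.746.
Reliability = 659.746 / 739.095 = 0.8926.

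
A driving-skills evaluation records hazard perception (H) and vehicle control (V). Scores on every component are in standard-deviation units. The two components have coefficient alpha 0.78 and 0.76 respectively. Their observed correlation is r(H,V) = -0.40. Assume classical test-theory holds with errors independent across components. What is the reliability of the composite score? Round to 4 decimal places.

Var(H+V) = 2 + 2·[(-0.40)] = 2 − 0.8 = 1.2.
Under uncorrelated errors the observed covariances equal the true-score covariances, so only the own-variance terms attenuate.
True-score variance = [0.78 + 0.76] − 0.8 = 1.54 − 0.8 = 0.74.
Reliability = 0.74 / 1.2 = 0.6167.

0.6167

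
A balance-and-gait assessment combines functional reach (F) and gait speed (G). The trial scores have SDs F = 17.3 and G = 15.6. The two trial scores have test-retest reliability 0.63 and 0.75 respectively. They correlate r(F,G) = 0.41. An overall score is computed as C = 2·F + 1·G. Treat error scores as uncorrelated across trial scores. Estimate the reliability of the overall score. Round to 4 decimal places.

0.7325

Var(C) = 2²·17.3² + 15.6² + 2·[2·17.3·15.6·0.41] = 1440.52 + 442.603 = 1883.12.
Because errors are independent across components, Cov(Tᵢ,Tⱼ) = Cov(Xᵢ,Xⱼ); the off-diagonal part of the true-score variance is the same as above.
True-score variance = [2²·17.3²·0.63 + 15.6²·0.75] + 442.603 = 936.731 + 442.603 = 1379.33.
Reliability = 1379.33 / 1883.12 = 0.7325.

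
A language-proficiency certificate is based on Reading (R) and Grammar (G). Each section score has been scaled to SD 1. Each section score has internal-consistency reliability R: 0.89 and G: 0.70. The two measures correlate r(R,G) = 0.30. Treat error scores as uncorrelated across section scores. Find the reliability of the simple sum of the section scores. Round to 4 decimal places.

0.8423

Var(R+G) = 2 + 2·[0.30] = 2 + 0.6 = 2.6.
With uncorrelated errors the cross-covariances are all true-score covariance, so they carry over unchanged; only the diagonal terms shrink to ρᵢσᵢ².
True-score variance = [0.89 + 0.70] + 0.6 = 1.59 + 0.6 = 2.19.
Reliability = 2.19 / 2.6 = 0.8423.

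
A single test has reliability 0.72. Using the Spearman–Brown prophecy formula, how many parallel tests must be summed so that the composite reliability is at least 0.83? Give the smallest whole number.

k ≥ ρ*(1−ρ₁)/(ρ₁(1−ρ*)) = 0.83·0.28 / (0.72·0.17) = 1.899.
Smallest integer k = 2.

2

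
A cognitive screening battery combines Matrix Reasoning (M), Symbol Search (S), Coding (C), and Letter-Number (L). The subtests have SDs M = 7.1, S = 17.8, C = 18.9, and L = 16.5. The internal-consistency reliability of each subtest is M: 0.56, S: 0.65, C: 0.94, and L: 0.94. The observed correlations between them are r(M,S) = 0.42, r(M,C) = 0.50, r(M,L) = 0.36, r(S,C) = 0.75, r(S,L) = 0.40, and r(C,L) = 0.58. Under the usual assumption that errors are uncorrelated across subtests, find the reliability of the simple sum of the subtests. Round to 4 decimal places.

0.9295

Var(M+S+C+L) = 7.1² + 17.8² + 18.9² + 16.5² + 2·[7.1·17.8·0.42 + 7.1·18.9·0.50 + 7.1·16.5·0.36 + 17.8·18.9·0.75 + 17.8·16.5·0.40 + 18.9·16.5·0.58] = 996.71 + 1426.03 = 2422.74.
Because errors are independent across components, Cov(Tᵢ,Tⱼ) = Cov(Xᵢ,Xⱼ); the off-diagonal part of the true-score variance is the same as above.
True-score variance = [7.1²·0.56 + 17.8²·0.65 + 18.9²·0.94 + 16.5²·0.94] + 1426.03 = 825.868 + 1426.03 = 2251.9.
Reliability = 2251.9 / 2422.74 = 0.9295.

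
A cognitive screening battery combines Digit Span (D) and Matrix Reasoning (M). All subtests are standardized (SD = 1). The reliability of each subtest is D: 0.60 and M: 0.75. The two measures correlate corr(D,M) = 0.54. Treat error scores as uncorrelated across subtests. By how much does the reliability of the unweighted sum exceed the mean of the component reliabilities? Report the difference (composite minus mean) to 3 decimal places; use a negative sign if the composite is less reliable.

Var(sum) = 2 + 1.08 = 3.08; true-score variance = 1.35 + 1.08 = 2.43; composite reliability = 0.7890.
Mean component reliability = 0.6750.
Difference = 0.7890 − 0.6750 = 0.114.

0.114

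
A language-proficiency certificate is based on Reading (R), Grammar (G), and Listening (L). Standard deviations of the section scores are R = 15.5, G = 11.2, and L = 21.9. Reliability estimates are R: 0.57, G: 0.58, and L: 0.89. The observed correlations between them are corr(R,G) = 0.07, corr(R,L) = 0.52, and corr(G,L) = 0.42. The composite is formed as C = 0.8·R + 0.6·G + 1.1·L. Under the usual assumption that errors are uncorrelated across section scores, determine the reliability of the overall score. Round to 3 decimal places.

0.880

Var(C) = 0.8²·15.5² + 0.6²·11.2² + 1.1²·21.9² + 2·[0.48·15.5·11.2·0.07 + 0.88·15.5·21.9·0.52 + 0.66·11.2·21.9·0.42] = 779.247 + 458.314 = 1237.56.
With uncorrelated errors the cross-covariances are all true-score covariance, so they carry over unchanged; only the diagonal terms shrink to ρᵢσᵢ².
True-score variance = [0.8²·15.5²·0.57 + 0.6²·11.2²·0.58 + 1.1²·21.9²·0.89] + 458.314 = 630.327 + 458.314 = 1088.64.
Reliability = 1088.64 / 1237.56 = 0.880.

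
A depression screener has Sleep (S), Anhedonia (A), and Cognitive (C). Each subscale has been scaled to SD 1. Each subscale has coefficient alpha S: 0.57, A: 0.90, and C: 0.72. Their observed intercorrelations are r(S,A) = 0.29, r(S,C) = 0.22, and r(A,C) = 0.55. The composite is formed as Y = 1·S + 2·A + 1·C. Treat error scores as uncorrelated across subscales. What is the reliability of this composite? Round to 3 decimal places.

Var(Y) = 1 + 2² + 1 + 2·[2·0.29 + 0.22 + 2·0.55] = 6 + 3.8 = 9.8.
Under uncorrelated errors the observed covariances equal the true-score covariances, so only the own-variance terms attenuate.
True-score variance = [0.57 + 2²·0.90 + 0.72] + 3.8 = 4.89 + 3.8 = 8.69.
Reliability = 8.69 / 9.8 = 0.887.

0.887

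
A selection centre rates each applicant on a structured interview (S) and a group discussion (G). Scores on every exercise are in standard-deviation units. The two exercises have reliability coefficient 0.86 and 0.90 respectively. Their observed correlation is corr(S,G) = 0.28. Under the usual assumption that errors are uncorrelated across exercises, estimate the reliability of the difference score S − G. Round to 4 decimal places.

0.8333

Var(S−G) = 1 + 1 − 2·0.28 = 2 − 0.56 = 1.44.
Under uncorrelated errors the observed covariances equal the true-score covariances, so only the own-variance terms attenuate.
True-score variance = [0.86 + 0.90] − 0.56 = 1.76 − 0.56 = 1.2.
Reliability = 1.2 / 1.44 = 0.8333.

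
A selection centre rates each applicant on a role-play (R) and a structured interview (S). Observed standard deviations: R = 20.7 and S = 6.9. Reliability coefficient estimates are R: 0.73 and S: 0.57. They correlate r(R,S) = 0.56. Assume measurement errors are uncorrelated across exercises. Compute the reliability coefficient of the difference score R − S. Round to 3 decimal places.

0.569

Var(R−S) = 20.7² + 6.9² − 2·20.7·6.9·0.56 = 476.1 − 159.97 = 316.13.
Because errors are independent across components, Cov(Tᵢ,Tⱼ) = Cov(Xᵢ,Xⱼ); the off-diagonal part of the true-score variance is the same as above.
True-score variance = [20.7²·0.73 + 6.9²·0.57] − 159.97 = 339.935 − 159.97 = 179.966.
Reliability = 179.966 / 316.13 = 0.569.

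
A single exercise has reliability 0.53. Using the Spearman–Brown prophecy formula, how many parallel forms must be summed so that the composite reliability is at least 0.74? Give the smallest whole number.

3

k ≥ ρ*(1−ρ₁)/(ρ₁(1−ρ*)) = 0.74·0.47 / (0.53·0.26) = 2.524.
Smallest integer k = 3.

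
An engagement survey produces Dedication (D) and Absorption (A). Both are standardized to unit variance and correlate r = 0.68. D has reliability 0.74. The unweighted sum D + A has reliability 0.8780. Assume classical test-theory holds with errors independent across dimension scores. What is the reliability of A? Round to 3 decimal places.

Var(D+A) = 2 + 2·0.68 = 3.360.
True-score variance = ρ_D + ρ_A + 2·0.68, so 0.8780 = (0.74 + ρ_A + 1.36) / 3.360.
ρ_A = 0.8780·3.360 − 0.74 − 1.36 = 0.850.

0.850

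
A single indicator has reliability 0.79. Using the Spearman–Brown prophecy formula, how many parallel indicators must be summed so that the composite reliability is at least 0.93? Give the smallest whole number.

k ≥ ρ*(1−ρ₁)/(ρ₁(1−ρ*)) = 0.93·0.21 / (0.79·0.07) = 3.532.
Smallest integer k = 4.

4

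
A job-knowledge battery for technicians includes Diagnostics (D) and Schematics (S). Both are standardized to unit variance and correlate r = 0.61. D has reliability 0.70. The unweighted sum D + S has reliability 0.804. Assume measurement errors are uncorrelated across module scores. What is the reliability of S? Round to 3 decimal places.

0.669

Var(D+S) = 2 + 2·0.61 = 3.220.
True-score variance = ρ_D + ρ_S + 2·0.61, so 0.804 = (0.70 + ρ_S + 1.22) / 3.220.
ρ_S = 0.804·3.220 − 0.70 − 1.22 = 0.669.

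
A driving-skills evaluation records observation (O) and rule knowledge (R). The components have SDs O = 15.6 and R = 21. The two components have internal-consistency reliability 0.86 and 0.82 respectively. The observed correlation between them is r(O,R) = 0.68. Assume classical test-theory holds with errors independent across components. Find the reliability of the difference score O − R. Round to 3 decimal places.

Var(O−R) = 15.6² + 21² − 2·15.6·21·0.68 = 684.36 − 445.536 = 238.824.
Because errors are independent across components, Cov(Tᵢ,Tⱼ) = Cov(Xᵢ,Xⱼ); the off-diagonal part of the true-score variance is the same as above.
True-score variance = [15.6²·0.86 + 21²·0.82] − 445.536 = 570.91 − 445.536 = 125.374.
Reliability = 125.374 / 238.824 = 0.525.

0.525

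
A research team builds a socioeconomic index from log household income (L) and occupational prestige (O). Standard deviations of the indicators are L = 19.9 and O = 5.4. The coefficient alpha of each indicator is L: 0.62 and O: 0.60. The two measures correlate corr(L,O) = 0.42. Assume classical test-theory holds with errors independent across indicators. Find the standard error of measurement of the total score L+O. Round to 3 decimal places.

Var(total) = 425.17 + 90.2664 = 515.436.
True-score variance = 263.022 + 90.2664 = 353.289, so reliability = 0.6854.
Error variance = 515.436 − 353.289 = 162.148; SEM = √162.148 = 12.734.

12.734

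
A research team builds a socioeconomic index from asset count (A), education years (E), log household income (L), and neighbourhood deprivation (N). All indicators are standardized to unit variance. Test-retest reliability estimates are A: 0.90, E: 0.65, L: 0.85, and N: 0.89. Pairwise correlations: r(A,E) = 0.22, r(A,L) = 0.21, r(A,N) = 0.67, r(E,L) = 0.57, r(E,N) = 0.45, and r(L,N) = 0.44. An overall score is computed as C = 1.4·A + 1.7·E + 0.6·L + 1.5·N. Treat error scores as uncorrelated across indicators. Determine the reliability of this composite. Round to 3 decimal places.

Var(C) = 1.4² + 1.7² + 0.6² + 1.5² + 2·[2.38·0.22 + 0.84·0.21 + 2.1·0.67 + 1.02·0.57 + 2.55·0.45 + 0.9·0.44] = 7.46 + 8.4638 = 15.9238.
Because errors are independent across components, Cov(Tᵢ,Tⱼ) = Cov(Xᵢ,Xⱼ); the off-diagonal part of the true-score variance is the same as above.
True-score variance = [1.4²·0.90 + 1.7²·0.65 + 0.6²·0.85 + 1.5²·0.89] + 8.4638 = 5.951 + 8.4638 = 14.4148.
Reliability = 14.4148 / 15.9238 = 0.905.

0.905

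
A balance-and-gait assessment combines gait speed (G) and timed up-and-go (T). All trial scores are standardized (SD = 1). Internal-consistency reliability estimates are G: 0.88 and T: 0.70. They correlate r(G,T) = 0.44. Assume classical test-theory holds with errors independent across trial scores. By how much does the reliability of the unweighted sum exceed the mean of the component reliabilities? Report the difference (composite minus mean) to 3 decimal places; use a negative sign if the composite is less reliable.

0.064

Var(sum) = 2 + 0.88 = 2.88; true-score variance = 1.58 + 0.88 = 2.46; composite reliability = 0.8542.
Mean component reliability = 0.7900.
Difference = 0.8542 − 0.7900 = 0.064.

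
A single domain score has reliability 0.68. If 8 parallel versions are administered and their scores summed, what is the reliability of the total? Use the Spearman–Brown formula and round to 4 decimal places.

ρ_k = kρ / (1 + (k−1)ρ) = 8·0.68 / (1 + 7·0.68) = 5.440 / 5.760 = 0.9444.

0.9444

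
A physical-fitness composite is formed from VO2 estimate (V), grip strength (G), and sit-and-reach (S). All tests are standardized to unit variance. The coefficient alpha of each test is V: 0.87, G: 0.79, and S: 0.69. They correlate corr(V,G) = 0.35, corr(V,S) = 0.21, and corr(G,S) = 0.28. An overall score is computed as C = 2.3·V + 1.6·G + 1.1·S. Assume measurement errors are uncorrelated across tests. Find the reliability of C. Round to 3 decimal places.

Var(C) = 2.3² + 1.6² + 1.1² + 2·[3.68·0.35 + 2.53·0.21 + 1.76·0.28] = 9.06 + 4.6242 = 13.6842.
Under uncorrelated errors the observed covariances equal the true-score covariances, so only the own-variance terms attenuate.
True-score variance = [2.3²·0.87 + 1.6²·0.79 + 1.1²·0.69] + 4.6242 = 7.4596 + 4.6242 = 12.0838.
Reliability = 12.0838 / 13.6842 = 0.883.

0.883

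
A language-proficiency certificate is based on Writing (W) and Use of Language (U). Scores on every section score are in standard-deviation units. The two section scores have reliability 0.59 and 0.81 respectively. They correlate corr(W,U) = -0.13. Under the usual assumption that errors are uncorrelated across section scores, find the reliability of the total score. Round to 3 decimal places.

Var(W+U) = 2 + 2·[(-0.13)] = 2 − 0.26 = 1.74.
Because errors are independent across components, Cov(Tᵢ,Tⱼ) = Cov(Xᵢ,Xⱼ); the off-diagonal part of the true-score variance is the same as above.
True-score variance = [0.59 + 0.81] − 0.26 = 1.4 − 0.26 = 1.14.
Reliability = 1.14 / 1.74 = 0.655.

0.655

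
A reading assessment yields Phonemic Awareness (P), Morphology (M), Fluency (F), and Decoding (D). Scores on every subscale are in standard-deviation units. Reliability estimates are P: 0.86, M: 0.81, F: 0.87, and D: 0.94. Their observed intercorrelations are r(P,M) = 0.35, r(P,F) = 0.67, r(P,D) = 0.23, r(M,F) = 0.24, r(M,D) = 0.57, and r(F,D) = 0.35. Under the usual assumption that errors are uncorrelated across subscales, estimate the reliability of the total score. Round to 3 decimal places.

Var(P+M+F+D) = 4 + 2·[0.35 + 0.67 + 0.23 + 0.24 + 0.57 + 0.35] = 4 + 4.82 = 8.82.
Because errors are independent across components, Cov(Tᵢ,Tⱼ) = Cov(Xᵢ,Xⱼ); the off-diagonal part of the true-score variance is the same as above.
True-score variance = [0.86 + 0.81 + 0.87 + 0.94] + 4.82 = 3.48 + 4.82 = 8.3.
Reliability = 8.3 / 8.82 = 0.941.

0.941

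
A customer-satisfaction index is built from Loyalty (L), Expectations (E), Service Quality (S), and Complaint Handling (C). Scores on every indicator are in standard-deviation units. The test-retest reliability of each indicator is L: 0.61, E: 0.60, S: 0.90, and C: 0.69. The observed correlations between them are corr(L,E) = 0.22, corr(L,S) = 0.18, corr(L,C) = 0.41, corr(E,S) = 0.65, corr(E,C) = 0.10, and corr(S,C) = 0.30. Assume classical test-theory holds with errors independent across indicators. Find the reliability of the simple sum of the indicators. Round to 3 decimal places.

0.845

Var(L+E+S+C) = 4 + 2·[0.22 + 0.18 + 0.41 + 0.65 + 0.10 + 0.30] = 4 + 3.72 = 7.72.
Under uncorrelated errors the observed covariances equal the true-score covariances, so only the own-variance terms attenuate.
True-score variance = [0.61 + 0.60 + 0.90 + 0.69] + 3.72 = 2.8 + 3.72 = 6.52.
Reliability = 6.52 / 7.72 = 0.845.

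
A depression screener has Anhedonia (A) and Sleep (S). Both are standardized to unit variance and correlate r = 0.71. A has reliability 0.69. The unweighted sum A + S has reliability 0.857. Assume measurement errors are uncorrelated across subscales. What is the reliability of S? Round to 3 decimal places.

Var(A+S) = 2 + 2·0.71 = 3.420.
True-score variance = ρ_A + ρ_S + 2·0.71, so 0.857 = (0.69 + ρ_S + 1.42) / 3.420.
ρ_S = 0.857·3.420 − 0.69 − 1.42 = 0.821.

0.821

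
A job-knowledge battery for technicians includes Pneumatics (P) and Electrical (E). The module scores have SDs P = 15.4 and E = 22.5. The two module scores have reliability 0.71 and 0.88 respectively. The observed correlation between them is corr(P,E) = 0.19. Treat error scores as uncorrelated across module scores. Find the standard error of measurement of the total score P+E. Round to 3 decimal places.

Var(total) = 743.41 + 131.67 = 875.08.
True-score variance = 613.884 + 131.67 = 745.554, so reliability = 0.8520.
Error variance = 875.08 − 745.554 = 129.526; SEM = √129.526 = 11.381.

11.381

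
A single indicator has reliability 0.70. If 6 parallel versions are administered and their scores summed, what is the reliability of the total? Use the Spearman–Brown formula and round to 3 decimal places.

ρ_k = kρ / (1 + (k−1)ρ) = 6·0.70 / (1 + 5·0.70) = 4.200 / 4.500 = 0.933.

0.933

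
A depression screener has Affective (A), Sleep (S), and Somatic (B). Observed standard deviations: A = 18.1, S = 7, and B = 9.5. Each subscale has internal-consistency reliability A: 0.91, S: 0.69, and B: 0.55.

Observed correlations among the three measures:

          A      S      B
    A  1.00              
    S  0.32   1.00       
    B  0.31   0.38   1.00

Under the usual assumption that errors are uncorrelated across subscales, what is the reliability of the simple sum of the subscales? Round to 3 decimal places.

Var(A+S+B) = 18.1² + 7² + 9.5² + 2·[18.1·7·0.32 + 18.1·9.5·0.31 + 7·9.5·0.38] = 466.86 + 238.237 = 705.097.
Under uncorrelated errors the observed covariances equal the true-score covariances, so only the own-variance terms attenuate.
True-score variance = [18.1²·0.91 + 7²·0.69 + 9.5²·0.55] + 238.237 = 381.573 + 238.237 = 619.81.
Reliability = 619.81 / 705.097 = 0.879.

0.879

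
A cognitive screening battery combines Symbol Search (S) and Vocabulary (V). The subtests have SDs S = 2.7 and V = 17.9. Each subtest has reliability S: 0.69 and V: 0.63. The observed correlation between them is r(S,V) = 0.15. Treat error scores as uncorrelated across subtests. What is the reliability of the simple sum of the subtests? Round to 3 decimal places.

Var(S+V) = 2.7² + 17.9² + 2·[2.7·17.9·0.15] = 327.7 + 14.499 = 342.199.
Because errors are independent across components, Cov(Tᵢ,Tⱼ) = Cov(Xᵢ,Xⱼ); the off-diagonal part of the true-score variance is the same as above.
True-score variance = [2.7²·0.69 + 17.9²·0.63] + 14.499 = 206.888 + 14.499 = 221.387.
Reliability = 221.387 / 342.199 = 0.647.

0.647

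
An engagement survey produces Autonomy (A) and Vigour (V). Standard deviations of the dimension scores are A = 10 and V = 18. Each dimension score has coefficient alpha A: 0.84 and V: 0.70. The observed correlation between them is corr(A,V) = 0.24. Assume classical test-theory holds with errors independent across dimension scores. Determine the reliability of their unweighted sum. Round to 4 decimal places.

Var(A+V) = 10² + 18² + 2·[10·18·0.24] = 424 + 86.4 = 510.4.
With uncorrelated errors the cross-covariances are all true-score covariance, so they carry over unchanged; only the diagonal terms shrink to ρᵢσᵢ².
True-score variance = [10²·0.84 + 18²·0.70] + 86.4 = 310.8 + 86.4 = 397.2.
Reliability = 397.2 / 510.4 = 0.7782.

0.7782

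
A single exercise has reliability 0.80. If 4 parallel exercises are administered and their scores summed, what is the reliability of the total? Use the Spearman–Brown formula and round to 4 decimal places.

0.9412

ρ_k = kρ / (1 + (k−1)ρ) = 4·0.80 / (1 + 3·0.80) = 3.200 / 3.400 = 0.9412.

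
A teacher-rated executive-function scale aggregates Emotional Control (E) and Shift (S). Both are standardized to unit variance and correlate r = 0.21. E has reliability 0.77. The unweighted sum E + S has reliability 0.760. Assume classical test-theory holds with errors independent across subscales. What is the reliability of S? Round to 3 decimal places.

Var(E+S) = 2 + 2·0.21 = 2.420.
True-score variance = ρ_E + ρ_S + 2·0.21, so 0.760 = (0.77 + ρ_S + 0.42) / 2.420.
ρ_S = 0.760·2.420 − 0.77 − 0.42 = 0.649.

0.649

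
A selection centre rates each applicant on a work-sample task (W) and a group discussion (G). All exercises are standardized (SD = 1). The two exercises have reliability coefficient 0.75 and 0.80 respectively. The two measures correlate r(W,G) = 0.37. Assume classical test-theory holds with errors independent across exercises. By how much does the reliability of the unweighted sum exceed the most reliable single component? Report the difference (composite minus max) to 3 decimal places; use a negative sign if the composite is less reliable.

0.036

Var(sum) = 2 + 0.74 = 2.74; true-score variance = 1.55 + 0.74 = 2.29; composite reliability = 0.8358.
Max component reliability = 0.8000.
Difference = 0.8358 − 0.8000 = 0.036.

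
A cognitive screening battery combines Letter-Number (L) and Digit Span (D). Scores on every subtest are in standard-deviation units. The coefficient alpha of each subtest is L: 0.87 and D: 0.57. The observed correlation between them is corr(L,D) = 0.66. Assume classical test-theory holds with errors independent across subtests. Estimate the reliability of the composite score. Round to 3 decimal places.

Var(L+D) = 2 + 2·[0.66] = 2 + 1.32 = 3.32.
Because errors are independent across components, Cov(Tᵢ,Tⱼ) = Cov(Xᵢ,Xⱼ); the off-diagonal part of the true-score variance is the same as above.
True-score variance = [0.87 + 0.57] + 1.32 = 1.44 + 1.32 = 2.76.
Reliability = 2.76 / 3.32 = 0.831.

0.831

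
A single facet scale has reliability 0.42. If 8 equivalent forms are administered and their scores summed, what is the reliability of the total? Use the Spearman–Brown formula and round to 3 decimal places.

0.853

ρ_k = kρ / (1 + (k−1)ρ) = 8·0.42 / (1 + 7·0.42) = 3.360 / 3.940 = 0.853.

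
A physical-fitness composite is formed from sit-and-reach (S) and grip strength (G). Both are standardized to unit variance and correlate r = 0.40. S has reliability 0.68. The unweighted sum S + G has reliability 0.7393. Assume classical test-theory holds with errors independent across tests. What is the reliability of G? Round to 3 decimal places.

0.590

Var(S+G) = 2 + 2·0.40 = 2.800.
True-score variance = ρ_S + ρ_G + 2·0.40, so 0.7393 = (0.68 + ρ_G + 0.80) / 2.800.
ρ_G = 0.7393·2.800 − 0.68 − 0.80 = 0.590.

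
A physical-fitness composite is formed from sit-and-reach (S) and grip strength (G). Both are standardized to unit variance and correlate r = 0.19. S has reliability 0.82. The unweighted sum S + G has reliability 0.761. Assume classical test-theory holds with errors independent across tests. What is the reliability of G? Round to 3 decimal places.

Var(S+G) = 2 + 2·0.19 = 2.380.
True-score variance = ρ_S + ρ_G + 2·0.19, so 0.761 = (0.82 + ρ_G + 0.38) / 2.380.
ρ_G = 0.761·2.380 − 0.82 − 0.38 = 0.611.

0.611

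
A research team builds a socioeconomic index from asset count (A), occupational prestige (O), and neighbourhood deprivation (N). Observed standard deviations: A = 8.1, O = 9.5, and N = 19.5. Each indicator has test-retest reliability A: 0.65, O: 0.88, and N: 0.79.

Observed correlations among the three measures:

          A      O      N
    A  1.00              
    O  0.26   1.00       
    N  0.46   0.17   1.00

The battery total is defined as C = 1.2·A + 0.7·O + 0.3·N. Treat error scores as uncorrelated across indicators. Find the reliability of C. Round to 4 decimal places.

0.8325

Var(C) = 1.2²·8.1² + 0.7²·9.5² + 0.3²·19.5² + 2·[0.84·8.1·9.5·0.26 + 0.36·8.1·19.5·0.46 + 0.21·9.5·19.5·0.17] = 172.923 + 99.1517 = 272.075.
Because errors are independent across components, Cov(Tᵢ,Tⱼ) = Cov(Xᵢ,Xⱼ); the off-diagonal part of the true-score variance is the same as above.
True-score variance = [1.2²·8.1²·0.65 + 0.7²·9.5²·0.88 + 0.3²·19.5²·0.79] + 99.1517 = 127.363 + 99.1517 = 226.514.
Reliability = 226.514 / 272.075 = 0.8325.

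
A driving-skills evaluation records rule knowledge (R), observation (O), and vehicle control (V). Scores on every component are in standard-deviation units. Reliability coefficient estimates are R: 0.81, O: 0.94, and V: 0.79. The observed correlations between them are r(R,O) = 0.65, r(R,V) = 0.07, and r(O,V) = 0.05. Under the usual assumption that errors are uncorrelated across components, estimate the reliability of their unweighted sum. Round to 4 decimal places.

0.8987

Var(R+O+V) = 3 + 2·[0.65 + 0.07 + 0.05] = 3 + 1.54 = 4.54.
With uncorrelated errors the cross-covariances are all true-score covariance, so they carry over unchanged; only the diagonal terms shrink to ρᵢσᵢ².
True-score variance = [0.81 + 0.94 + 0.79] + 1.54 = 2.54 + 1.54 = 4.08.
Reliability = 4.08 / 4.54 = 0.8987.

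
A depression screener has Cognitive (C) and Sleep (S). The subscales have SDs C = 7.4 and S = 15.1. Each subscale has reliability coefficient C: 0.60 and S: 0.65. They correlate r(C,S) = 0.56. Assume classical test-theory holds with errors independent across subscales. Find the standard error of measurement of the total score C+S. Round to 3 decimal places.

Var(total) = 282.77 + 125.149 = 407.919.
True-score variance = 181.062 + 125.149 = 306.211, so reliability = 0.7507.
Error variance = 407.919 − 306.211 = 101.707; SEM = √101.707 = 10.085.

10.085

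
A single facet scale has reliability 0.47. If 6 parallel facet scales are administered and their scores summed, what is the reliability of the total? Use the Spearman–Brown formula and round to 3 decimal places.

0.842

ρ_k = kρ / (1 + (k−1)ρ) = 6·0.47 / (1 + 5·0.47) = 2.820 / 3.350 = 0.842.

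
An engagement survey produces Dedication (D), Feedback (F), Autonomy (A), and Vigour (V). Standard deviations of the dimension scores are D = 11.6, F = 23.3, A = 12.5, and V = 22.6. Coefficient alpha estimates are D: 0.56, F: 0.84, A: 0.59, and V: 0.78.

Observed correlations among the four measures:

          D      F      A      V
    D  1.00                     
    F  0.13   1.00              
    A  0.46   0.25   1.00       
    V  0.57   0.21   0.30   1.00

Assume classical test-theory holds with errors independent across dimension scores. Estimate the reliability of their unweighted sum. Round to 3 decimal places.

0.865

Var(D+F+A+V) = 11.6² + 23.3² + 12.5² + 22.6² + 2·[11.6·23.3·0.13 + 11.6·12.5·0.46 + 11.6·22.6·0.57 + 23.3·12.5·0.25 + 23.3·22.6·0.21 + 12.5·22.6·0.30] = 1344.46 + 1038.82 = 2383.28.
With uncorrelated errors the cross-covariances are all true-score covariance, so they carry over unchanged; only the diagonal terms shrink to ρᵢσᵢ².
True-score variance = [11.6²·0.56 + 23.3²·0.84 + 12.5²·0.59 + 22.6²·0.78] + 1038.82 = 1021.96 + 1038.82 = 2060.79.
Reliability = 2060.79 / 2383.28 = 0.865.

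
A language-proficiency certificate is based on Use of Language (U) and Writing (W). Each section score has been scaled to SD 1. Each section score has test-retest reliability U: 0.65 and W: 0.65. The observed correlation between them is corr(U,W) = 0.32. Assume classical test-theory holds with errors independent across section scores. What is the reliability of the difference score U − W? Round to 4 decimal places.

0.4853

Var(U−W) = 1 + 1 − 2·0.32 = 2 − 0.64 = 1.36.
Because errors are independent across components, Cov(Tᵢ,Tⱼ) = Cov(Xᵢ,Xⱼ); the off-diagonal part of the true-score variance is the same as above.
True-score variance = [0.65 + 0.65] − 0.64 = 1.3 − 0.64 = 0.66.
Reliability = 0.66 / 1.36 = 0.4853.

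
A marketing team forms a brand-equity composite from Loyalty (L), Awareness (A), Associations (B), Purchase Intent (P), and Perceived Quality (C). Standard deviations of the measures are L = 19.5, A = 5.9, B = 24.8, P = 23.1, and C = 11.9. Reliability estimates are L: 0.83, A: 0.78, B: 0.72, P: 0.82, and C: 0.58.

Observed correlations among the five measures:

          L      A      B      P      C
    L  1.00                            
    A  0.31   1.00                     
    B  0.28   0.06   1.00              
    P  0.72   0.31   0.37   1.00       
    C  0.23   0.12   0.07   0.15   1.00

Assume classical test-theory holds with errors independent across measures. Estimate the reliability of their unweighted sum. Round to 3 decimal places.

Var(L+A+B+P+C) = 19.5² + 5.9² + 24.8² + 23.1² + 11.9² + 2·[19.5·5.9·0.31 + 19.5·24.8·0.28 + 19.5·23.1·0.72 + 19.5·11.9·0.23 + 5.9·24.8·0.06 + 5.9·23.1·0.31 + 5.9·11.9·0.12 + 24.8·23.1·0.37 + 24.8·11.9·0.07 + 23.1·11.9·0.15] = 1705.32 + 1764.16 = 3469.48.
Under uncorrelated errors the observed covariances equal the true-score covariances, so only the own-variance terms attenuate.
True-score variance = [19.5²·0.83 + 5.9²·0.78 + 24.8²·0.72 + 23.1²·0.82 + 11.9²·0.58] + 1764.16 = 1305.28 + 1764.16 = 3069.44.
Reliability = 3069.44 / 3469.48 = 0.885.

0.885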